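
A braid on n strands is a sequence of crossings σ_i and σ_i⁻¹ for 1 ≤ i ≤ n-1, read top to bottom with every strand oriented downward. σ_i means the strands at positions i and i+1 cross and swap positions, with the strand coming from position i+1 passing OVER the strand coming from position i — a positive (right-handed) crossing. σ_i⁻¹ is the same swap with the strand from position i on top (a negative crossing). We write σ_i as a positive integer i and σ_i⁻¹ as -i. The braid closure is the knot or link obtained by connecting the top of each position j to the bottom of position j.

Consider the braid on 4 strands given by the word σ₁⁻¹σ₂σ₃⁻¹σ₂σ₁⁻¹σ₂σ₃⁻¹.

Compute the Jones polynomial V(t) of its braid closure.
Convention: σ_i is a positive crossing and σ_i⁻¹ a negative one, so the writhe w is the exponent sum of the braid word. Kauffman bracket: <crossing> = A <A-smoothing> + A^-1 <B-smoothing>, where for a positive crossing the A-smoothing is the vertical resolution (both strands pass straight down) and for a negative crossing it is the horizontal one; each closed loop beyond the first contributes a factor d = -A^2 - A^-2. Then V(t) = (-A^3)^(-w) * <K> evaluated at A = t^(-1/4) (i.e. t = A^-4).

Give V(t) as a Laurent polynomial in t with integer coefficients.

-t^3 + 3*t^2 - 3*t + 4 - 4*t^-1 + 3*t^-2 - 2*t^-3 + t^-4

Derivation:
Braid: s1^-1 s2 s3^-1 s2 s1^-1 s2 s3^-1 on 4 strands, 7 crossings.
Writhe w = (#positive) - (#negative) = 3 - 4 = -1.
Enumerate smoothing states for the bracket polynomial. There are 2^7 = 128 states.
Each crossing splits two ways (0=vertical, 1=horizontal). The state's weight is A^(#A-smoothings - #B-smoothings) * d^(loops - 1).
Tabulate the states by total A-exponent and number of loops L (A-exp: L × count):
  A^7: L=4 ×1
  A^5: L=3 ×7
  A^3: L=2 ×19, L=4 ×2
  A^1: L=1 ×21, L=3 ×14
  A^-1: L=2 ×32, L=4 ×3
  A^-3: L=3 ×21
  A^-5: L=4 ×7
  A^-7: L=5 ×1
Each group contributes A^e * Σ count * d^(L-1):
Powers of d = -A^2 - A^-2: d^2 = A^4 + 2 + A^-4; d^3 = -A^6 - 3*A^2 - 3*A^-2 - A^-6; d^4 = A^8 + 4*A^4 + 6 + 4*A^-4 + A^-8.
  A^7 * (d^3) = -A^13 - 3*A^9 - 3*A^5 - A
  A^5 * (7*d^2) = 7*A^9 + 14*A^5 + 7*A
  A^3 * (19*d + 2*d^3) = -2*A^9 - 25*A^5 - 25*A - 2*A^-3
  A^1 * (21 + 14*d^2) = 14*A^5 + 49*A + 14*A^-3
  A^-1 * (32*d + 3*d^3) = -3*A^5 - 41*A - 41*A^-3 - 3*A^-7
  A^-3 * (21*d^2) = 21*A + 42*A^-3 + 21*A^-7
  A^-5 * (7*d^3) = -7*A - 21*A^-3 - 21*A^-7 - 7*A^-11
  A^-7 * (d^4) = A + 4*A^-3 + 6*A^-7 + 4*A^-11 + A^-15
Summing the groups: <K> = -A^13 + 2*A^9 - 3*A^5 + 4*A - 4*A^-3 + 3*A^-7 - 3*A^-11 + A^-15
Normalise by the writhe: (-A^3)^(-w) = (-A^3)^(1) = -A^3, so f(A) = -A^3 * <K> = A^16 - 2*A^12 + 3*A^8 - 4*A^4 + 4 - 3*A^-4 + 3*A^-8 - A^-12.
Substitute A = t^(-1/4), i.e. A^e → t^(-e/4): V(t) = -t^3 + 3*t^2 - 3*t + 4 - 4*t^-1 + 3*t^-2 - 2*t^-3 + t^-4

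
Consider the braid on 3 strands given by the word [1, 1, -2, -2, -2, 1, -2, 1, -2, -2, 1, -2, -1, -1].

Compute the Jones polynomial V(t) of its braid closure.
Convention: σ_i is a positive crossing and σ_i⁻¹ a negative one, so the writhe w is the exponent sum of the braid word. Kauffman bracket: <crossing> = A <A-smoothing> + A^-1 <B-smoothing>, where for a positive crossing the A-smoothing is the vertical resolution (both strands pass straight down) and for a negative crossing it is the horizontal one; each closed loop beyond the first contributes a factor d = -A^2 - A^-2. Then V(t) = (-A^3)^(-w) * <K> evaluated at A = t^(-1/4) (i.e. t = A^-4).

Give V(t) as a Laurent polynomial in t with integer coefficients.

-t + 3 - 4*t^-1 + 7*t^-2 - 8*t^-3 + 9*t^-4 - 9*t^-5 + 7*t^-6 - 5*t^-7 + 3*t^-8 - t^-9

Derivation:
The presented braid s1 s1 s2^-1 s2^-1 s2^-1 s1 s2^-1 s1 s2^-1 s2^-1 s1 s2^-1 s1^-1 s1^-1 on 3 strands reduces by inverse Markov moves (closure unchanged at each step):
  Deconjugate: the word is γ·β·γ⁻¹ with γ = s1 s1 (prefix) and γ⁻¹ = s1^-1 s1^-1 (suffix); strip both.
Reduced to β = s2^-1 s2^-1 s2^-1 s1 s2^-1 s1 s2^-1 s2^-1 s1 s2^-1 on 3 strands, 10 crossings.
Compute on β:
Braid: s2^-1 s2^-1 s2^-1 s1 s2^-1 s1 s2^-1 s2^-1 s1 s2^-1 on 3 strands, 10 crossings.
Writhe w = (#positive) - (#negative) = 3 - 7 = -4.
Enumerate smoothing states for the bracket polynomial. There are 2^10 = 1024 states.
Each crossing splits two ways (0=vertical, 1=horizontal). The state's weight is A^(#A-smoothings - #B-smoothings) * d^(loops - 1).
Tabulate the states by total A-exponent and number of loops L (A-exp: L × count):
  A^10: L=8 ×1
  A^8: L=7 ×10
  A^6: L=6 ×45
  A^4: L=5 ×119, L=7 ×1
  A^2: L=4 ×202, L=6 ×8
  A^0: L=3 ×224, L=5 ×28
  A^-2: L=2 ×156, L=4 ×53, L=6 ×1
  A^-4: L=1 ×57, L=3 ×59, L=5 ×4
  A^-6: L=2 ×38, L=4 ×7
  A^-8: L=3 ×10
  A^-10: L=4 ×1
Each group contributes A^e * Σ count * d^(L-1):
Powers of d = -A^2 - A^-2: d^2 = A^4 + 2 + A^-4; d^3 = -A^6 - 3*A^2 - 3*A^-2 - A^-6; d^4 = A^8 + 4*A^4 + 6 + 4*A^-4 + A^-8; d^5 = -A^10 - 5*A^6 - 10*A^2 - 10*A^-2 - 5*A^-6 - A^-10; d^6 = A^12 + 6*A^8 + 15*A^4 + 20 + 15*A^-4 + 6*A^-8 + A^-12; d^7 = -A^14 - 7*A^10 - 21*A^6 - 35*A^2 - 35*A^-2 - 21*A^-6 - 7*A^-10 - A^-14.
  A^10 * (d^7) = -A^24 - 7*A^20 - 21*A^16 - 35*A^12 - 35*A^8 - 21*A^4 - 7 - A^-4
  A^8 * (10*d^6) = 10*A^20 + 60*A^16 + 150*A^12 + 200*A^8 + 150*A^4 + 60 + 10*A^-4
  A^6 * (45*d^5) = -45*A^16 - 225*A^12 - 450*A^8 - 450*A^4 - 225 - 45*A^-4
  A^4 * (119*d^4 + d^6) = A^16 + 125*A^12 + 491*A^8 + 734*A^4 + 491 + 125*A^-4 + A^-8
  A^2 * (202*d^3 + 8*d^5) = -8*A^12 - 242*A^8 - 686*A^4 - 686 - 242*A^-4 - 8*A^-8
  A^0 * (224*d^2 + 28*d^4) = 28*A^8 + 336*A^4 + 616 + 336*A^-4 + 28*A^-8
  A^-2 * (156*d + 53*d^3 + d^5) = -A^8 - 58*A^4 - 325 - 325*A^-4 - 58*A^-8 - A^-12
  A^-4 * (57 + 59*d^2 + 4*d^4) = 4*A^4 + 75 + 199*A^-4 + 75*A^-8 + 4*A^-12
  A^-6 * (38*d + 7*d^3) = -7 - 59*A^-4 - 59*A^-8 - 7*A^-12
  A^-8 * (10*d^2) = 10*A^-4 + 20*A^-8 + 10*A^-12
  A^-10 * (d^3) = -A^-4 - 3*A^-8 - 3*A^-12 - A^-16
Summing the groups: <K> = -A^24 + 3*A^20 - 5*A^16 + 7*A^12 - 9*A^8 + 9*A^4 - 8 + 7*A^-4 - 4*A^-8 + 3*A^-12 - A^-16
Normalise by the writhe: (-A^3)^(-w) = (-A^3)^(4) = A^12, so f(A) = A^12 * <K> = -A^36 + 3*A^32 - 5*A^28 + 7*A^24 - 9*A^20 + 9*A^16 - 8*A^12 + 7*A^8 - 4*A^4 + 3 - A^-4.
Substitute A = t^(-1/4), i.e. A^e → t^(-e/4): V(t) = -t + 3 - 4*t^-1 + 7*t^-2 - 8*t^-3 + 9*t^-4 - 9*t^-5 + 7*t^-6 - 5*t^-7 + 3*t^-8 - t^-9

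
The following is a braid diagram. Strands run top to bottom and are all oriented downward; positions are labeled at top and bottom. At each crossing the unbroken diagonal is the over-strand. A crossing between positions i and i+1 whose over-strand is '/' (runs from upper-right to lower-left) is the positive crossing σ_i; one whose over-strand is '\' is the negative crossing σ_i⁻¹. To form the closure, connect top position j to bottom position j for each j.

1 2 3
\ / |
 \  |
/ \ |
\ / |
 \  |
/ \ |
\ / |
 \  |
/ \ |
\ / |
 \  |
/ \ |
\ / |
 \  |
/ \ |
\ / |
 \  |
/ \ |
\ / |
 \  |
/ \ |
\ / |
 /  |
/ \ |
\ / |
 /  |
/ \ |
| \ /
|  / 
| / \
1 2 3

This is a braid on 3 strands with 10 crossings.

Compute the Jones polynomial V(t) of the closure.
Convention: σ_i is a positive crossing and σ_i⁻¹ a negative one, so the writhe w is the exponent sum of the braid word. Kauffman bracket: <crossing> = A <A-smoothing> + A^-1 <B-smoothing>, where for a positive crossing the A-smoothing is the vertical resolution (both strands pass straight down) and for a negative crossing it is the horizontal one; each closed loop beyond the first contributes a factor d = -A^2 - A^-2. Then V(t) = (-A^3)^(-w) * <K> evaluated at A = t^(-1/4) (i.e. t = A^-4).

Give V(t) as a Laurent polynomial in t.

t^-2 + t^-4 - t^-5 + t^-6 - t^-7

Derivation:
Reading the diagram top to bottom ('/'-over between positions i,i+1 = s_i, '\'-over = s_i^-1): braid word = s1^-1 s1^-1 s1^-1 s1^-1 s1^-1 s1^-1 s1^-1 s1 s1 s2.
The presented braid s1^-1 s1^-1 s1^-1 s1^-1 s1^-1 s1^-1 s1^-1 s1 s1 s2 on 3 strands reduces by inverse Markov moves (closure unchanged at each step):
  Destabilize: the word has the form β·s2 where s2 occurs only as the final letter (β ∈ B_2); drop it and the last strand → 2 strands.
  Deconjugate: the word is γ·β·γ⁻¹ with γ = s1^-1 s1^-1 (prefix) and γ⁻¹ = s1 s1 (suffix); strip both.
Reduced to β = s1^-1 s1^-1 s1^-1 s1^-1 s1^-1 on 2 strands, 5 crossings.
Compute on β:
Braid: s1^-1 s1^-1 s1^-1 s1^-1 s1^-1 on 2 strands, 5 crossings.
Writhe w = (#positive) - (#negative) = 0 - 5 = -5.
Enumerate smoothing states for the bracket polynomial. There are 2^5 = 32 states.
Smooth each crossing (0=||, 1=⌣⌢); contribution A^(Σ sign_k(1-2s_k)) * d^(L-1).
  state 00000: A-exp=-5, loops=2, term = A^-5 * d^1
  state 00001: A-exp=-3, loops=1, term = A^-3 * d^0
  state 00010: A-exp=-3, loops=1, term = A^-3 * d^0
  state 00011: A-exp=-1, loops=2, term = A^-1 * d^1
  state 00100: A-exp=-3, loops=1, term = A^-3 * d^0
  state 00101: A-exp=-1, loops=2, term = A^-1 * d^1
  state 00110: A-exp=-1, loops=2, term = A^-1 * d^1
  state 00111: A-exp=+1, loops=3, term = A^1 * d^2
  state 01000: A-exp=-3, loops=1, term = A^-3 * d^0
  state 01001: A-exp=-1, loops=2, term = A^-1 * d^1
  state 01010: A-exp=-1, loops=2, term = A^-1 * d^1
  state 01011: A-exp=+1, loops=3, term = A^1 * d^2
  state 01100: A-exp=-1, loops=2, term = A^-1 * d^1
  state 01101: A-exp=+1, loops=3, term = A^1 * d^2
  state 01110: A-exp=+1, loops=3, term = A^1 * d^2
  state 01111: A-exp=+3, loops=4, term = A^3 * d^3
  state 10000: A-exp=-3, loops=1, term = A^-3 * d^0
  state 10001: A-exp=-1, loops=2, term = A^-1 * d^1
  state 10010: A-exp=-1, loops=2, term = A^-1 * d^1
  state 10011: A-exp=+1, loops=3, term = A^1 * d^2
  state 10100: A-exp=-1, loops=2, term = A^-1 * d^1
  state 10101: A-exp=+1, loops=3, term = A^1 * d^2
  state 10110: A-exp=+1, loops=3, term = A^1 * d^2
  state 10111: A-exp=+3, loops=4, term = A^3 * d^3
  state 11000: A-exp=-1, loops=2, term = A^-1 * d^1
  state 11001: A-exp=+1, loops=3, term = A^1 * d^2
  state 11010: A-exp=+1, loops=3, term = A^1 * d^2
  state 11011: A-exp=+3, loops=4, term = A^3 * d^3
  state 11100: A-exp=+1, loops=3, term = A^1 * d^2
  state 11101: A-exp=+3, loops=4, term = A^3 * d^3
  state 11110: A-exp=+3, loops=4, term = A^3 * d^3
  state 11111: A-exp=+5, loops=5, term = A^5 * d^4
Collect the terms by A-exponent (count of states per loop number):
Powers of d = -A^2 - A^-2: d^2 = A^4 + 2 + A^-4; d^3 = -A^6 - 3*A^2 - 3*A^-2 - A^-6; d^4 = A^8 + 4*A^4 + 6 + 4*A^-4 + A^-8.
  A^5 * (d^4) = A^13 + 4*A^9 + 6*A^5 + 4*A + A^-3
  A^3 * (5*d^3) = -5*A^9 - 15*A^5 - 15*A - 5*A^-3
  A^1 * (10*d^2) = 10*A^5 + 20*A + 10*A^-3
  A^-1 * (10*d) = -10*A - 10*A^-3
  A^-3 * (5) = 5*A^-3
  A^-5 * (d) = -A^-3 - A^-7
Summing the groups: <K> = A^13 - A^9 + A^5 - A - A^-7
Normalise by the writhe: (-A^3)^(-w) = (-A^3)^(5) = -A^15, so f(A) = -A^15 * <K> = -A^28 + A^24 - A^20 + A^16 + A^8.
Substitute A = t^(-1/4), i.e. A^e → t^(-e/4): V(t) = t^-2 + t^-4 - t^-5 + t^-6 - t^-7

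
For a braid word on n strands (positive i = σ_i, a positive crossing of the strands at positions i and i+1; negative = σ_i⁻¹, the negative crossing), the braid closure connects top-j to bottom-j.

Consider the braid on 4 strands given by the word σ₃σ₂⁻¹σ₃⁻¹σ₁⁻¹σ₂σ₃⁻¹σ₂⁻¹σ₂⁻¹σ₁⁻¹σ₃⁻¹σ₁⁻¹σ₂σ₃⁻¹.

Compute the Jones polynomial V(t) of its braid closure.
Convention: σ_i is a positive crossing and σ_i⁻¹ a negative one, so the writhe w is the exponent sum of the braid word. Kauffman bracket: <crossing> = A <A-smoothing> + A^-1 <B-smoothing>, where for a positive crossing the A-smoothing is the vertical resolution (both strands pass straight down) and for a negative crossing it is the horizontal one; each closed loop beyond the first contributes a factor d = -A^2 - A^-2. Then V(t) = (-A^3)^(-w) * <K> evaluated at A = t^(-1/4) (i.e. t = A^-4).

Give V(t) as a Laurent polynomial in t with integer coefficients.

The presented braid s3 s2^-1 s3^-1 s1^-1 s2 s3^-1 s2^-1 s2^-1 s1^-1 s3^-1 s1^-1 s2 s3^-1 on 4 strands reduces by inverse Markov moves (closure unchanged at each step):
  Deconjugate: the word is γ·β·γ⁻¹ with γ = s3 s2^-1 (prefix) and γ⁻¹ = s2 s3^-1 (suffix); strip both.
Reduced to β = s3^-1 s1^-1 s2 s3^-1 s2^-1 s2^-1 s1^-1 s3^-1 s1^-1 on 4 strands, 9 crossings.
Compute on β:
Braid: s3^-1 s1^-1 s2 s3^-1 s2^-1 s2^-1 s1^-1 s3^-1 s1^-1 on 4 strands, 9 crossings.
Writhe w = (#positive) - (#negative) = 1 - 8 = -7.
Enumerate smoothing states for the bracket polynomial. There are 2^9 = 512 states.
Each crossing splits two ways (0=vertical, 1=horizontal). The state's weight is A^(#A-smoothings - #B-smoothings) * d^(loops - 1).
Tabulate the states by total A-exponent and number of loops L (A-exp: L × count):
  A^9: L=6 ×1
  A^7: L=5 ×9
  A^5: L=4 ×34, L=6 ×2
  A^3: L=3 ×67, L=5 ×17
  A^1: L=2 ×69, L=4 ×56, L=6 ×1
  A^-1: L=1 ×30, L=3 ×88, L=5 ×8
  A^-3: L=2 ×61, L=4 ×23
  A^-5: L=1 ×9, L=3 ×26, L=5 ×1
  A^-7: L=2 ×6, L=4 ×3
  A^-9: L=3 ×1
Each group contributes A^e * Σ count * d^(L-1):
Powers of d = -A^2 - A^-2: d^2 = A^4 + 2 + A^-4; d^3 = -A^6 - 3*A^2 - 3*A^-2 - A^-6; d^4 = A^8 + 4*A^4 + 6 + 4*A^-4 + A^-8; d^5 = -A^10 - 5*A^6 - 10*A^2 - 10*A^-2 - 5*A^-6 - A^-10.
  A^9 * (d^5) = -A^19 - 5*A^15 - 10*A^11 - 10*A^7 - 5*A^3 - A^-1
  A^7 * (9*d^4) = 9*A^15 + 36*A^11 + 54*A^7 + 36*A^3 + 9*A^-1
  A^5 * (34*d^3 + 2*d^5) = -2*A^15 - 44*A^11 - 122*A^7 - 122*A^3 - 44*A^-1 - 2*A^-5
  A^3 * (67*d^2 + 17*d^4) = 17*A^11 + 135*A^7 + 236*A^3 + 135*A^-1 + 17*A^-5
  A^1 * (69*d + 56*d^3 + d^5) = -A^11 - 61*A^7 - 247*A^3 - 247*A^-1 - 61*A^-5 - A^-9
  A^-1 * (30 + 88*d^2 + 8*d^4) = 8*A^7 + 120*A^3 + 254*A^-1 + 120*A^-5 + 8*A^-9
  A^-3 * (61*d + 23*d^3) = -23*A^3 - 130*A^-1 - 130*A^-5 - 23*A^-9
  A^-5 * (9 + 26*d^2 + d^4) = A^3 + 30*A^-1 + 67*A^-5 + 30*A^-9 + A^-13
  A^-7 * (6*d + 3*d^3) = -3*A^-1 - 15*A^-5 - 15*A^-9 - 3*A^-13
  A^-9 * (d^2) = A^-5 + 2*A^-9 + A^-13
Summing the groups: <K> = -A^19 + 2*A^15 - 2*A^11 + 4*A^7 - 4*A^3 + 3*A^-1 - 3*A^-5 + A^-9 - A^-13
Normalise by the writhe: (-A^3)^(-w) = (-A^3)^(7) = -A^21, so f(A) = -A^21 * <K> = A^40 - 2*A^36 + 2*A^32 - 4*A^28 + 4*A^24 - 3*A^20 + 3*A^16 - A^12 + A^8.
Substitute A = t^(-1/4), i.e. A^e → t^(-e/4): V(t) = t^-2 - t^-3 + 3*t^-4 - 3*t^-5 + 4*t^-6 - 4*t^-7 + 2*t^-8 - 2*t^-9 + t^-10

Answer: t^-2 - t^-3 + 3*t^-4 - 3*t^-5 + 4*t^-6 - 4*t^-7 + 2*t^-8 - 2*t^-9 + t^-10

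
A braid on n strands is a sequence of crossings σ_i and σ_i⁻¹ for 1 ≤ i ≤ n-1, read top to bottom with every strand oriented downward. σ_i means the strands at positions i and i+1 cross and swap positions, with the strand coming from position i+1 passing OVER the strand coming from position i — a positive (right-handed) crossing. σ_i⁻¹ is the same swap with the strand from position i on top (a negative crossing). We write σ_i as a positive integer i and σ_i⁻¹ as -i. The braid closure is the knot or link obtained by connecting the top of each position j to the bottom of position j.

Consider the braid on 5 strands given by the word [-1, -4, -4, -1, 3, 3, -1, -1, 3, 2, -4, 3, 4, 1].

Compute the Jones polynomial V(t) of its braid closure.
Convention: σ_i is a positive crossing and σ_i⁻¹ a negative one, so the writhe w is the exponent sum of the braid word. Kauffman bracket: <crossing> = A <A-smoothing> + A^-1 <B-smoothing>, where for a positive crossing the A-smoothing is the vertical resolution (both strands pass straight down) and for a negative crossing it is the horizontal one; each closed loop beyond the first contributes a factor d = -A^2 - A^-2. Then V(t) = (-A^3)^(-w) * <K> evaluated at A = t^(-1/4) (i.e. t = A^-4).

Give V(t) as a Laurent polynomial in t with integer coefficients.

The presented braid s1^-1 s4^-1 s4^-1 s1^-1 s3 s3 s1^-1 s1^-1 s3 s2 s4^-1 s3 s4 s1 on 5 strands reduces by inverse Markov moves (closure unchanged at each step):
  Deconjugate: the word is γ·β·γ⁻¹ with γ = s1^-1 s4^-1 (prefix) and γ⁻¹ = s4 s1 (suffix); strip both.
Reduced to β = s4^-1 s1^-1 s3 s3 s1^-1 s1^-1 s3 s2 s4^-1 s3 on 5 strands, 10 crossings.
Compute on β:
Braid: s4^-1 s1^-1 s3 s3 s1^-1 s1^-1 s3 s2 s4^-1 s3 on 5 strands, 10 crossings.
Writhe w = (#positive) - (#negative) = 5 - 5 = 0.
Enumerate smoothing states for the bracket polynomial. There are 2^10 = 1024 states.
Smooth each crossing (0=||, 1=⌣⌢); contribution A^(Σ sign_k(1-2s_k)) * d^(L-1).
Tabulate the states by total A-exponent and number of loops L (A-exp: L × count):
  A^10: L=6 ×1
  A^8: L=5 ×10
  A^6: L=4 ×41, L=6 ×4
  A^4: L=3 ×83, L=5 ×36, L=7 ×1
  A^2: L=2 ×84, L=4 ×107, L=6 ×19
  A^0: L=1 ×33, L=3 ×143, L=5 ×70, L=7 ×6
  A^-2: L=2 ×68, L=4 ×116, L=6 ×25, L=8 ×1
  A^-4: L=3 ×64, L=5 ×52, L=7 ×4
  A^-6: L=4 ×33, L=6 ×12
  A^-8: L=5 ×9, L=7 ×1
  A^-10: L=6 ×1
Each group contributes A^e * Σ count * d^(L-1):
Powers of d = -A^2 - A^-2: d^2 = A^4 + 2 + A^-4; d^3 = -A^6 - 3*A^2 - 3*A^-2 - A^-6; d^4 = A^8 + 4*A^4 + 6 + 4*A^-4 + A^-8; d^5 = -A^10 - 5*A^6 - 10*A^2 - 10*A^-2 - 5*A^-6 - A^-10; d^6 = A^12 + 6*A^8 + 15*A^4 + 20 + 15*A^-4 + 6*A^-8 + A^-12; d^7 = -A^14 - 7*A^10 - 21*A^6 - 35*A^2 - 35*A^-2 - 21*A^-6 - 7*A^-10 - A^-14.
  A^10 * (d^5) = -A^20 - 5*A^16 - 10*A^12 - 10*A^8 - 5*A^4 - 1
  A^8 * (10*d^4) = 10*A^16 + 40*A^12 + 60*A^8 + 40*A^4 + 10
  A^6 * (41*d^3 + 4*d^5) = -4*A^16 - 61*A^12 - 163*A^8 - 163*A^4 - 61 - 4*A^-4
  A^4 * (83*d^2 + 36*d^4 + d^6) = A^16 + 42*A^12 + 242*A^8 + 402*A^4 + 242 + 42*A^-4 + A^-8
  A^2 * (84*d + 107*d^3 + 19*d^5) = -19*A^12 - 202*A^8 - 595*A^4 - 595 - 202*A^-4 - 19*A^-8
  A^0 * (33 + 143*d^2 + 70*d^4 + 6*d^6) = 6*A^12 + 106*A^8 + 513*A^4 + 859 + 513*A^-4 + 106*A^-8 + 6*A^-12
  A^-2 * (68*d + 116*d^3 + 25*d^5 + d^7) = -A^12 - 32*A^8 - 262*A^4 - 701 - 701*A^-4 - 262*A^-8 - 32*A^-12 - A^-16
  A^-4 * (64*d^2 + 52*d^4 + 4*d^6) = 4*A^8 + 76*A^4 + 332 + 520*A^-4 + 332*A^-8 + 76*A^-12 + 4*A^-16
  A^-6 * (33*d^3 + 12*d^5) = -12*A^4 - 93 - 219*A^-4 - 219*A^-8 - 93*A^-12 - 12*A^-16
  A^-8 * (9*d^4 + d^6) = A^4 + 15 + 51*A^-4 + 74*A^-8 + 51*A^-12 + 15*A^-16 + A^-20
  A^-10 * (d^5) = -1 - 5*A^-4 - 10*A^-8 - 10*A^-12 - 5*A^-16 - A^-20
Summing the groups: <K> = -A^20 + 2*A^16 - 3*A^12 + 5*A^8 - 5*A^4 + 6 - 5*A^-4 + 3*A^-8 - 2*A^-12 + A^-16
Normalise by the writhe: (-A^3)^(-w) = (-A^3)^(0) = 1, so f(A) = 1 * <K> = -A^20 + 2*A^16 - 3*A^12 + 5*A^8 - 5*A^4 + 6 - 5*A^-4 + 3*A^-8 - 2*A^-12 + A^-16.
Substitute A = t^(-1/4), i.e. A^e → t^(-e/4): V(t) = t^4 - 2*t^3 + 3*t^2 - 5*t + 6 - 5*t^-1 + 5*t^-2 - 3*t^-3 + 2*t^-4 - t^-5

Answer: t^4 - 2*t^3 + 3*t^2 - 5*t + 6 - 5*t^-1 + 5*t^-2 - 3*t^-3 + 2*t^-4 - t^-5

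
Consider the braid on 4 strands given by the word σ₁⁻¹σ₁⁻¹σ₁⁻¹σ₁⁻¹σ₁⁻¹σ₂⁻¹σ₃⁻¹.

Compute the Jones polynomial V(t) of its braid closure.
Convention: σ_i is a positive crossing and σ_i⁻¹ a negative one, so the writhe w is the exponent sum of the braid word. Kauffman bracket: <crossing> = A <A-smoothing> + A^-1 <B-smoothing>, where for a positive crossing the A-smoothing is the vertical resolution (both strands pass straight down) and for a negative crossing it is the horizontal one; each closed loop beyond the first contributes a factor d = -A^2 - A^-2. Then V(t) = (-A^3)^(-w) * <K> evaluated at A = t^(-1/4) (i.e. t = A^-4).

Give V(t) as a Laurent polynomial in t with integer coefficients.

The presented braid s1^-1 s1^-1 s1^-1 s1^-1 s1^-1 s2^-1 s3^-1 on 4 strands reduces by inverse Markov moves (closure unchanged at each step):
  Destabilize: the word has the form β·s3^-1 where s3^-1 occurs only as the final letter (β ∈ B_3); drop it and the last strand → 3 strands.
  Destabilize: the word has the form β·s2^-1 where s2^-1 occurs only as the final letter (β ∈ B_2); drop it and the last strand → 2 strands.
Reduced to β = s1^-1 s1^-1 s1^-1 s1^-1 s1^-1 on 2 strands, 5 crossings.
Compute on β:
Braid: s1^-1 s1^-1 s1^-1 s1^-1 s1^-1 on 2 strands, 5 crossings.
Writhe w = (#positive) - (#negative) = 0 - 5 = -5.
Enumerate smoothing states for the bracket polynomial. There are 2^5 = 32 states.
Each crossing splits two ways (0=vertical, 1=horizontal). The state's weight is A^(#A-smoothings - #B-smoothings) * d^(loops - 1).
  state 00000: A-exp=-5, loops=2, term = A^-5 * d^1
  state 00001: A-exp=-3, loops=1, term = A^-3 * d^0
  state 00010: A-exp=-3, loops=1, term = A^-3 * d^0
  state 00011: A-exp=-1, loops=2, term = A^-1 * d^1
  state 00100: A-exp=-3, loops=1, term = A^-3 * d^0
  state 00101: A-exp=-1, loops=2, term = A^-1 * d^1
  state 00110: A-exp=-1, loops=2, term = A^-1 * d^1
  state 00111: A-exp=+1, loops=3, term = A^1 * d^2
  state 01000: A-exp=-3, loops=1, term = A^-3 * d^0
  state 01001: A-exp=-1, loops=2, term = A^-1 * d^1
  state 01010: A-exp=-1, loops=2, term = A^-1 * d^1
  state 01011: A-exp=+1, loops=3, term = A^1 * d^2
  state 01100: A-exp=-1, loops=2, term = A^-1 * d^1
  state 01101: A-exp=+1, loops=3, term = A^1 * d^2
  state 01110: A-exp=+1, loops=3, term = A^1 * d^2
  state 01111: A-exp=+3, loops=4, term = A^3 * d^3
  state 10000: A-exp=-3, loops=1, term = A^-3 * d^0
  state 10001: A-exp=-1, loops=2, term = A^-1 * d^1
  state 10010: A-exp=-1, loops=2, term = A^-1 * d^1
  state 10011: A-exp=+1, loops=3, term = A^1 * d^2
  state 10100: A-exp=-1, loops=2, term = A^-1 * d^1
  state 10101: A-exp=+1, loops=3, term = A^1 * d^2
  state 10110: A-exp=+1, loops=3, term = A^1 * d^2
  state 10111: A-exp=+3, loops=4, term = A^3 * d^3
  state 11000: A-exp=-1, loops=2, term = A^-1 * d^1
  state 11001: A-exp=+1, loops=3, term = A^1 * d^2
  state 11010: A-exp=+1, loops=3, term = A^1 * d^2
  state 11011: A-exp=+3, loops=4, term = A^3 * d^3
  state 11100: A-exp=+1, loops=3, term = A^1 * d^2
  state 11101: A-exp=+3, loops=4, term = A^3 * d^3
  state 11110: A-exp=+3, loops=4, term = A^3 * d^3
  state 11111: A-exp=+5, loops=5, term = A^5 * d^4
Collect the terms by A-exponent (count of states per loop number):
Powers of d = -A^2 - A^-2: d^2 = A^4 + 2 + A^-4; d^3 = -A^6 - 3*A^2 - 3*A^-2 - A^-6; d^4 = A^8 + 4*A^4 + 6 + 4*A^-4 + A^-8.
  A^5 * (d^4) = A^13 + 4*A^9 + 6*A^5 + 4*A + A^-3
  A^3 * (5*d^3) = -5*A^9 - 15*A^5 - 15*A - 5*A^-3
  A^1 * (10*d^2) = 10*A^5 + 20*A + 10*A^-3
  A^-1 * (10*d) = -10*A - 10*A^-3
  A^-3 * (5) = 5*A^-3
  A^-5 * (d) = -A^-3 - A^-7
Summing the groups: <K> = A^13 - A^9 + A^5 - A - A^-7
Normalise by the writhe: (-A^3)^(-w) = (-A^3)^(5) = -A^15, so f(A) = -A^15 * <K> = -A^28 + A^24 - A^20 + A^16 + A^8.
Substitute A = t^(-1/4), i.e. A^e → t^(-e/4): V(t) = t^-2 + t^-4 - t^-5 + t^-6 - t^-7

Answer: t^-2 + t^-4 - t^-5 + t^-6 - t^-7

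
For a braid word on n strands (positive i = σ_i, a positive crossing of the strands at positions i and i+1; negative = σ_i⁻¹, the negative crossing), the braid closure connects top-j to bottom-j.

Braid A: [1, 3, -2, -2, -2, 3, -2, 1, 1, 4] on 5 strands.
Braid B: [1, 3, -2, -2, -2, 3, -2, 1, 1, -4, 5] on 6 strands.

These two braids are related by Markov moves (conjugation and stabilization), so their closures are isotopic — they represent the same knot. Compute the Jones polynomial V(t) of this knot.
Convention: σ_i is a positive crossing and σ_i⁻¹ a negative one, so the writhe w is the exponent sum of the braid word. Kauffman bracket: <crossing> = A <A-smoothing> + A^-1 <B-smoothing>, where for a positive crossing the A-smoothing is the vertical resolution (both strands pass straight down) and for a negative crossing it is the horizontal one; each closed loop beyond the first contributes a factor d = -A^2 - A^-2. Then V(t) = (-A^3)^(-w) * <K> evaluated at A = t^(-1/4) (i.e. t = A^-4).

Markov-equivalent braids have isotopic closures, hence identical knot invariants. Strip the Markov moves from each word to reach a common short braid β, then compute V(t) once on β.
Braid A: s1 s3 s2^-1 s2^-1 s2^-1 s3 s2^-1 s1 s1 s4 on 5 strands reduces by inverse Markov moves (closure unchanged at each step):
  Destabilize: the word has the form β·s4 where s4 occurs only as the final letter (β ∈ B_4); drop it and the last strand → 4 strands.
Reduced to β = s1 s3 s2^-1 s2^-1 s2^-1 s3 s2^-1 s1 s1 on 4 strands, 9 crossings.
Braid B: s1 s3 s2^-1 s2^-1 s2^-1 s3 s2^-1 s1 s1 s4^-1 s5 on 6 strands reduces by inverse Markov moves (closure unchanged at each step):
  Destabilize: the word has the form β·s5 where s5 occurs only as the final letter (β ∈ B_5); drop it and the last strand → 5 strands.
  Destabilize: the word has the form β·s4^-1 where s4^-1 occurs only as the final letter (β ∈ B_4); drop it and the last strand → 4 strands.
Reduced to β = s1 s3 s2^-1 s2^-1 s2^-1 s3 s2^-1 s1 s1 on 4 strands, 9 crossings.
Both give the same β = s1 s3 s2^-1 s2^-1 s2^-1 s3 s2^-1 s1 s1 on 4 strands, so one state sum suffices:
Braid: s1 s3 s2^-1 s2^-1 s2^-1 s3 s2^-1 s1 s1 on 4 strands, 9 crossings.
Writhe w = (#positive) - (#negative) = 5 - 4 = 1.
Computing the Kauffman bracket via state sum. There are 2^9 = 512 states.
Smooth each crossing (0=||, 1=⌣⌢); contribution A^(Σ sign_k(1-2s_k)) * d^(L-1).
Tabulate the states by total A-exponent and number of loops L (A-exp: L × count):
  A^9: L=6 ×1
  A^7: L=5 ×9
  A^5: L=4 ×33, L=6 ×3
  A^3: L=3 ×64, L=5 ×19, L=7 ×1
  A^1: L=2 ×68, L=4 ×52, L=6 ×6
  A^-1: L=1 ×33, L=3 ×75, L=5 ×18
  A^-3: L=2 ×51, L=4 ×32, L=6 ×1
  A^-5: L=3 ×32, L=5 ×4
  A^-7: L=4 ×9
  A^-9: L=5 ×1
Each group contributes A^e * Σ count * d^(L-1):
Powers of d = -A^2 - A^-2: d^2 = A^4 + 2 + A^-4; d^3 = -A^6 - 3*A^2 - 3*A^-2 - A^-6; d^4 = A^8 + 4*A^4 + 6 + 4*A^-4 + A^-8; d^5 = -A^10 - 5*A^6 - 10*A^2 - 10*A^-2 - 5*A^-6 - A^-10; d^6 = A^12 + 6*A^8 + 15*A^4 + 20 + 15*A^-4 + 6*A^-8 + A^-12.
  A^9 * (d^5) = -A^19 - 5*A^15 - 10*A^11 - 10*A^7 - 5*A^3 - A^-1
  A^7 * (9*d^4) = 9*A^15 + 36*A^11 + 54*A^7 + 36*A^3 + 9*A^-1
  A^5 * (33*d^3 + 3*d^5) = -3*A^15 - 48*A^11 - 129*A^7 - 129*A^3 - 48*A^-1 - 3*A^-5
  A^3 * (64*d^2 + 19*d^4 + d^6) = A^15 + 25*A^11 + 155*A^7 + 262*A^3 + 155*A^-1 + 25*A^-5 + A^-9
  A^1 * (68*d + 52*d^3 + 6*d^5) = -6*A^11 - 82*A^7 - 284*A^3 - 284*A^-1 - 82*A^-5 - 6*A^-9
  A^-1 * (33 + 75*d^2 + 18*d^4) = 18*A^7 + 147*A^3 + 291*A^-1 + 147*A^-5 + 18*A^-9
  A^-3 * (51*d + 32*d^3 + d^5) = -A^7 - 37*A^3 - 157*A^-1 - 157*A^-5 - 37*A^-9 - A^-13
  A^-5 * (32*d^2 + 4*d^4) = 4*A^3 + 48*A^-1 + 88*A^-5 + 48*A^-9 + 4*A^-13
  A^-7 * (9*d^3) = -9*A^-1 - 27*A^-5 - 27*A^-9 - 9*A^-13
  A^-9 * (d^4) = A^-1 + 4*A^-5 + 6*A^-9 + 4*A^-13 + A^-17
Summing the groups: <K> = -A^19 + 2*A^15 - 3*A^11 + 5*A^7 - 6*A^3 + 5*A^-1 - 5*A^-5 + 3*A^-9 - 2*A^-13 + A^-17
Normalise by the writhe: (-A^3)^(-w) = (-A^3)^(-1) = -A^-3, so f(A) = -A^-3 * <K> = A^16 - 2*A^12 + 3*A^8 - 5*A^4 + 6 - 5*A^-4 + 5*A^-8 - 3*A^-12 + 2*A^-16 - A^-20.
Substitute A = t^(-1/4), i.e. A^e → t^(-e/4): V(t) = -t^5 + 2*t^4 - 3*t^3 + 5*t^2 - 5*t + 6 - 5*t^-1 + 3*t^-2 - 2*t^-3 + t^-4

Answer: -t^5 + 2*t^4 - 3*t^3 + 5*t^2 - 5*t + 6 - 5*t^-1 + 3*t^-2 - 2*t^-3 + t^-4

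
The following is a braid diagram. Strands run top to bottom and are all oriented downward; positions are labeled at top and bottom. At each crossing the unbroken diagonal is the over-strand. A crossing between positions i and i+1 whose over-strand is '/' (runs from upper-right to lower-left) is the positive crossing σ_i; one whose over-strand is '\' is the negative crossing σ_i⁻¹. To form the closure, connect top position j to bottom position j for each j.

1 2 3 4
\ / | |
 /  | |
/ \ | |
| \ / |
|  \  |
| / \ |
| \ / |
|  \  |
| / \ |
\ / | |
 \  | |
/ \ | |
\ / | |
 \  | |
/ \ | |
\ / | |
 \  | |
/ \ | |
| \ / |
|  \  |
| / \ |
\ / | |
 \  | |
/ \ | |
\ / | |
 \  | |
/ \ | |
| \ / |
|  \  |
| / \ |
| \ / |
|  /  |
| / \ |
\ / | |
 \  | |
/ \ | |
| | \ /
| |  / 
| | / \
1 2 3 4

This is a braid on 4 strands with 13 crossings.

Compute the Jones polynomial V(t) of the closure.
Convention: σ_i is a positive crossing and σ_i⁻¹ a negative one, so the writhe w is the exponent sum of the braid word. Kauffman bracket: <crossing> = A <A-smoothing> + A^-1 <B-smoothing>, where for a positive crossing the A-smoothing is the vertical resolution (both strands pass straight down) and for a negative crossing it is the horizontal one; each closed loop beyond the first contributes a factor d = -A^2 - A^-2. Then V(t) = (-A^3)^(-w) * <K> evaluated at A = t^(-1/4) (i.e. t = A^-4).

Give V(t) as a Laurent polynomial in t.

t^-3 + t^-5 - t^-8

Derivation:
Reading the diagram top to bottom ('/'-over between positions i,i+1 = s_i, '\'-over = s_i^-1): braid word = s1 s2^-1 s2^-1 s1^-1 s1^-1 s1^-1 s2^-1 s1^-1 s1^-1 s2^-1 s2 s1^-1 s3.
The presented braid s1 s2^-1 s2^-1 s1^-1 s1^-1 s1^-1 s2^-1 s1^-1 s1^-1 s2^-1 s2 s1^-1 s3 on 4 strands reduces by inverse Markov moves (closure unchanged at each step):
  Destabilize: the word has the form β·s3 where s3 occurs only as the final letter (β ∈ B_3); drop it and the last strand → 3 strands.
  Deconjugate: the word is γ·β·γ⁻¹ with γ = s1 s2^-1 (prefix) and γ⁻¹ = s2 s1^-1 (suffix); strip both.
Reduced to β = s2^-1 s1^-1 s1^-1 s1^-1 s2^-1 s1^-1 s1^-1 s2^-1 on 3 strands, 8 crossings.
Compute on β:
Braid: s2^-1 s1^-1 s1^-1 s1^-1 s2^-1 s1^-1 s1^-1 s2^-1 on 3 strands, 8 crossings.
Writhe w = (#positive) - (#negative) = 0 - 8 = -8.
Enumerate smoothing states for the bracket polynomial. There are 2^8 = 256 states.
For each crossing: s=0 is the vertical smoothing, s=1 horizontal. Crossing k contributes A^(sign_k * (1 - 2*s_k)); loop factor d = -A^2 - A^-2.
Tabulate the states by total A-exponent and number of loops L (A-exp: L × count):
  A^8: L=5 ×1
  A^6: L=4 ×7, L=6 ×1
  A^4: L=3 ×19, L=5 ×9
  A^2: L=2 ×24, L=4 ×31, L=6 ×1
  A^0: L=1 ×12, L=3 ×53, L=5 ×5
  A^-2: L=2 ×45, L=4 ×11
  A^-4: L=1 ×15, L=3 ×13
  A^-6: L=2 ×8
  A^-8: L=3 ×1
Each group contributes A^e * Σ count * d^(L-1):
Powers of d = -A^2 - A^-2: d^2 = A^4 + 2 + A^-4; d^3 = -A^6 - 3*A^2 - 3*A^-2 - A^-6; d^4 = A^8 + 4*A^4 + 6 + 4*A^-4 + A^-8; d^5 = -A^10 - 5*A^6 - 10*A^2 - 10*A^-2 - 5*A^-6 - A^-10.
  A^8 * (d^4) = A^16 + 4*A^12 + 6*A^8 + 4*A^4 + 1
  A^6 * (7*d^3 + d^5) = -A^16 - 12*A^12 - 31*A^8 - 31*A^4 - 12 - A^-4
  A^4 * (19*d^2 + 9*d^4) = 9*A^12 + 55*A^8 + 92*A^4 + 55 + 9*A^-4
  A^2 * (24*d + 31*d^3 + d^5) = -A^12 - 36*A^8 - 127*A^4 - 127 - 36*A^-4 - A^-8
  A^0 * (12 + 53*d^2 + 5*d^4) = 5*A^8 + 73*A^4 + 148 + 73*A^-4 + 5*A^-8
  A^-2 * (45*d + 11*d^3) = -11*A^4 - 78 - 78*A^-4 - 11*A^-8
  A^-4 * (15 + 13*d^2) = 13 + 41*A^-4 + 13*A^-8
  A^-6 * (8*d) = -8*A^-4 - 8*A^-8
  A^-8 * (d^2) = A^-4 + 2*A^-8 + A^-12
Summing the groups: <K> = -A^8 + A^-4 + A^-12
Normalise by the writhe: (-A^3)^(-w) = (-A^3)^(8) = A^24, so f(A) = A^24 * <K> = -A^32 + A^20 + A^12.
Substitute A = t^(-1/4), i.e. A^e → t^(-e/4): V(t) = t^-3 + t^-5 - t^-8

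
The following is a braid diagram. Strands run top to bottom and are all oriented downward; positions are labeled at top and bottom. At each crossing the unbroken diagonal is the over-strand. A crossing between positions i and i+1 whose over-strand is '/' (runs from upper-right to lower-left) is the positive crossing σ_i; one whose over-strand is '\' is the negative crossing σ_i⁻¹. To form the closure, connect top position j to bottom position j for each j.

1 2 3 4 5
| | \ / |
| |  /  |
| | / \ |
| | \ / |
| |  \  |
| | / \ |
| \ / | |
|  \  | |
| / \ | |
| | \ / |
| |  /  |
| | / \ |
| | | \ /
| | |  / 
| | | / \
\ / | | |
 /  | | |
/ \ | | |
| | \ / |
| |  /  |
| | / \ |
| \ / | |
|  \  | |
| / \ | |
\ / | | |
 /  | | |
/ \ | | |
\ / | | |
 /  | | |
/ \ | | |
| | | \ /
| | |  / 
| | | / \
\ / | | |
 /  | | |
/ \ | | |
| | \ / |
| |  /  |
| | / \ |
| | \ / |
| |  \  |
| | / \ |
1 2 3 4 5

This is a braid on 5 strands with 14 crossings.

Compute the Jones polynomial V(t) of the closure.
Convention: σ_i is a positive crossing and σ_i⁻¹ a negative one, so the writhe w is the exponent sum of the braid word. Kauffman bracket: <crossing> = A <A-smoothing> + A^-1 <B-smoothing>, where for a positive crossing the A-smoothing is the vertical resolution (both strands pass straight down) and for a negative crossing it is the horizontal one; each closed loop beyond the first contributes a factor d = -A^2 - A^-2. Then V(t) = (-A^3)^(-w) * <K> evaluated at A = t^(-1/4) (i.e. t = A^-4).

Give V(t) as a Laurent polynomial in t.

Reading the diagram top to bottom ('/'-over between positions i,i+1 = s_i, '\'-over = s_i^-1): braid word = s3 s3^-1 s2^-1 s3 s4 s1 s3 s2^-1 s1 s1 s4 s1 s3 s3^-1.
The presented braid s3 s3^-1 s2^-1 s3 s4 s1 s3 s2^-1 s1 s1 s4 s1 s3 s3^-1 on 5 strands reduces by inverse Markov moves (closure unchanged at each step):
  Deconjugate: the word is γ·β·γ⁻¹ with γ = s3 s3^-1 (prefix) and γ⁻¹ = s3 s3^-1 (suffix); strip both.
Reduced to β = s2^-1 s3 s4 s1 s3 s2^-1 s1 s1 s4 s1 on 5 strands, 10 crossings.
Compute on β:
Braid: s2^-1 s3 s4 s1 s3 s2^-1 s1 s1 s4 s1 on 5 strands, 10 crossings.
Writhe w = (#positive) - (#negative) = 8 - 2 = 6.
Computing the Kauffman bracket via state sum. There are 2^10 = 1024 states.
Smooth each crossing (0=||, 1=⌣⌢); contribution A^(Σ sign_k(1-2s_k)) * d^(L-1).
Tabulate the states by total A-exponent and number of loops L (A-exp: L × count):
  A^10: L=5 ×1
  A^8: L=4 ×10
  A^6: L=3 ×39, L=5 ×6
  A^4: L=2 ×68, L=4 ×51, L=6 ×1
  A^2: L=1 ×44, L=3 ×139, L=5 ×27
  A^0: L=2 ×126, L=4 ×118, L=6 ×8
  A^-2: L=1 ×11, L=3 ×140, L=5 ×58, L=7 ×1
  A^-4: L=2 ×19, L=4 ×85, L=6 ×16
  A^-6: L=3 ×15, L=5 ×28, L=7 ×2
  A^-8: L=4 ×6, L=6 ×4
  A^-10: L=5 ×1
Each group contributes A^e * Σ count * d^(L-1):
Powers of d = -A^2 - A^-2: d^2 = A^4 + 2 + A^-4; d^3 = -A^6 - 3*A^2 - 3*A^-2 - A^-6; d^4 = A^8 + 4*A^4 + 6 + 4*A^-4 + A^-8; d^5 = -A^10 - 5*A^6 - 10*A^2 - 10*A^-2 - 5*A^-6 - A^-10; d^6 = A^12 + 6*A^8 + 15*A^4 + 20 + 15*A^-4 + 6*A^-8 + A^-12.
  A^10 * (d^4) = A^18 + 4*A^14 + 6*A^10 + 4*A^6 + A^2
  A^8 * (10*d^3) = -10*A^14 - 30*A^10 - 30*A^6 - 10*A^2
  A^6 * (39*d^2 + 6*d^4) = 6*A^14 + 63*A^10 + 114*A^6 + 63*A^2 + 6*A^-2
  A^4 * (68*d + 51*d^3 + d^5) = -A^14 - 56*A^10 - 231*A^6 - 231*A^2 - 56*A^-2 - A^-6
  A^2 * (44 + 139*d^2 + 27*d^4) = 27*A^10 + 247*A^6 + 484*A^2 + 247*A^-2 + 27*A^-6
  A^0 * (126*d + 118*d^3 + 8*d^5) = -8*A^10 - 158*A^6 - 560*A^2 - 560*A^-2 - 158*A^-6 - 8*A^-10
  A^-2 * (11 + 140*d^2 + 58*d^4 + d^6) = A^10 + 64*A^6 + 387*A^2 + 659*A^-2 + 387*A^-6 + 64*A^-10 + A^-14
  A^-4 * (19*d + 85*d^3 + 16*d^5) = -16*A^6 - 165*A^2 - 434*A^-2 - 434*A^-6 - 165*A^-10 - 16*A^-14
  A^-6 * (15*d^2 + 28*d^4 + 2*d^6) = 2*A^6 + 40*A^2 + 157*A^-2 + 238*A^-6 + 157*A^-10 + 40*A^-14 + 2*A^-18
  A^-8 * (6*d^3 + 4*d^5) = -4*A^2 - 26*A^-2 - 58*A^-6 - 58*A^-10 - 26*A^-14 - 4*A^-18
  A^-10 * (d^4) = A^-2 + 4*A^-6 + 6*A^-10 + 4*A^-14 + A^-18
Summing the groups: <K> = A^18 - A^14 + 3*A^10 - 4*A^6 + 5*A^2 - 6*A^-2 + 5*A^-6 - 4*A^-10 + 3*A^-14 - A^-18
Normalise by the writhe: (-A^3)^(-w) = (-A^3)^(-6) = A^-18, so f(A) = A^-18 * <K> = 1 - A^-4 + 3*A^-8 - 4*A^-12 + 5*A^-16 - 6*A^-20 + 5*A^-24 - 4*A^-28 + 3*A^-32 - A^-36.
Substitute A = t^(-1/4), i.e. A^e → t^(-e/4): V(t) = -t^9 + 3*t^8 - 4*t^7 + 5*t^6 - 6*t^5 + 5*t^4 - 4*t^3 + 3*t^2 - t + 1

Answer: -t^9 + 3*t^8 - 4*t^7 + 5*t^6 - 6*t^5 + 5*t^4 - 4*t^3 + 3*t^2 - t + 1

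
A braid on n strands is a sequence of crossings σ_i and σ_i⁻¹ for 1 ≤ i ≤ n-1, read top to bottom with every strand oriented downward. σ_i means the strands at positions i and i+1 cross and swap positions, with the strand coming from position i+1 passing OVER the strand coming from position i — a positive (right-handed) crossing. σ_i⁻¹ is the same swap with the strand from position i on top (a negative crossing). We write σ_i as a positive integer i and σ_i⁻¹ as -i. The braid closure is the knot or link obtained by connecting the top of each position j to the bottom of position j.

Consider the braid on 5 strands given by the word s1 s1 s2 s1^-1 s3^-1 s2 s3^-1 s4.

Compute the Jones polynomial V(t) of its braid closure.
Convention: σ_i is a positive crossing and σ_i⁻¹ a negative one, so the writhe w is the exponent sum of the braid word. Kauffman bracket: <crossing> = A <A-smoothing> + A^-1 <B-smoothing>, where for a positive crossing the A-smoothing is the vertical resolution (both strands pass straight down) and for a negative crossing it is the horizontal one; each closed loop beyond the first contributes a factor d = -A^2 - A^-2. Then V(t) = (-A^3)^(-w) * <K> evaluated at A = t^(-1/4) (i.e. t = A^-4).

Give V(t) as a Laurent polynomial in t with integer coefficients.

t^4 - t^3 + t^2 - 2*t + 2 - t^-1 + t^-2

Derivation:
The presented braid s1 s1 s2 s1^-1 s3^-1 s2 s3^-1 s4 on 5 strands reduces by inverse Markov moves (closure unchanged at each step):
  Destabilize: the word has the form β·s4 where s4 occurs only as the final letter (β ∈ B_4); drop it and the last strand → 4 strands.
Reduced to β = s1 s1 s2 s1^-1 s3^-1 s2 s3^-1 on 4 strands, 7 crossings.
Compute on β:
Braid: s1 s1 s2 s1^-1 s3^-1 s2 s3^-1 on 4 strands, 7 crossings.
Writhe w = (#positive) - (#negative) = 4 - 3 = 1.
State-sum expansion of <K>. There are 2^7 = 128 states.
For each crossing: s=0 is the vertical smoothing, s=1 horizontal. Crossing k contributes A^(sign_k * (1 - 2*s_k)); loop factor d = -A^2 - A^-2.
Tabulate the states by total A-exponent and number of loops L (A-exp: L × count):
  A^7: L=3 ×1
  A^5: L=2 ×4, L=4 ×3
  A^3: L=1 ×5, L=3 ×15, L=5 ×1
  A^1: L=2 ×27, L=4 ×8
  A^-1: L=1 ×14, L=3 ×20, L=5 ×1
  A^-3: L=2 ×17, L=4 ×4
  A^-5: L=3 ×7
  A^-7: L=4 ×1
Each group contributes A^e * Σ count * d^(L-1):
Powers of d = -A^2 - A^-2: d^2 = A^4 + 2 + A^-4; d^3 = -A^6 - 3*A^2 - 3*A^-2 - A^-6; d^4 = A^8 + 4*A^4 + 6 + 4*A^-4 + A^-8.
  A^7 * (d^2) = A^11 + 2*A^7 + A^3
  A^5 * (4*d + 3*d^3) = -3*A^11 - 13*A^7 - 13*A^3 - 3*A^-1
  A^3 * (5 + 15*d^2 + d^4) = A^11 + 19*A^7 + 41*A^3 + 19*A^-1 + A^-5
  A^1 * (27*d + 8*d^3) = -8*A^7 - 51*A^3 - 51*A^-1 - 8*A^-5
  A^-1 * (14 + 20*d^2 + d^4) = A^7 + 24*A^3 + 60*A^-1 + 24*A^-5 + A^-9
  A^-3 * (17*d + 4*d^3) = -4*A^3 - 29*A^-1 - 29*A^-5 - 4*A^-9
  A^-5 * (7*d^2) = 7*A^-1 + 14*A^-5 + 7*A^-9
  A^-7 * (d^3) = -A^-1 - 3*A^-5 - 3*A^-9 - A^-13
Summing the groups: <K> = -A^11 + A^7 - 2*A^3 + 2*A^-1 - A^-5 + A^-9 - A^-13
Normalise by the writhe: (-A^3)^(-w) = (-A^3)^(-1) = -A^-3, so f(A) = -A^-3 * <K> = A^8 - A^4 + 2 - 2*A^-4 + A^-8 - A^-12 + A^-16.
Substitute A = t^(-1/4), i.e. A^e → t^(-e/4): V(t) = t^4 - t^3 + t^2 - 2*t + 2 - t^-1 + t^-2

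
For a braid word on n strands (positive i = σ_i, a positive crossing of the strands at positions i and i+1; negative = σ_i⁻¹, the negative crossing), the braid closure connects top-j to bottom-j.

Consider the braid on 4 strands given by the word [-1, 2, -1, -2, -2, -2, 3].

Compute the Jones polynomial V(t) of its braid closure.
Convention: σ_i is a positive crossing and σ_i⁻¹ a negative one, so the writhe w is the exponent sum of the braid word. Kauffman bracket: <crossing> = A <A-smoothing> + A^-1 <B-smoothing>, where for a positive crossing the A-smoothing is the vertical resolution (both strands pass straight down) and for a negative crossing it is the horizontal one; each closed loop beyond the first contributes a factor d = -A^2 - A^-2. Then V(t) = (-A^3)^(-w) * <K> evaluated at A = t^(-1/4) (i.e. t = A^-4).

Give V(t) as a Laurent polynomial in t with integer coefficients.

The presented braid s1^-1 s2 s1^-1 s2^-1 s2^-1 s2^-1 s3 on 4 strands reduces by inverse Markov moves (closure unchanged at each step):
  Destabilize: the word has the form β·s3 where s3 occurs only as the final letter (β ∈ B_3); drop it and the last strand → 3 strands.
Reduced to β = s1^-1 s2 s1^-1 s2^-1 s2^-1 s2^-1 on 3 strands, 6 crossings.
Compute on β:
Braid: s1^-1 s2 s1^-1 s2^-1 s2^-1 s2^-1 on 3 strands, 6 crossings.
Writhe w = (#positive) - (#negative) = 1 - 5 = -4.
State-sum expansion of <K>. There are 2^6 = 64 states.
For each crossing: s=0 is the vertical smoothing, s=1 horizontal. Crossing k contributes A^(sign_k * (1 - 2*s_k)); loop factor d = -A^2 - A^-2.
Tabulate the states by total A-exponent and number of loops L (A-exp: L × count):
  A^6: L=4 ×1
  A^4: L=3 ×6
  A^2: L=2 ×12, L=4 ×3
  A^0: L=1 ×9, L=3 ×10, L=5 ×1
  A^-2: L=2 ×12, L=4 ×3
  A^-4: L=1 ×2, L=3 ×4
  A^-6: L=2 ×1
Each group contributes A^e * Σ count * d^(L-1):
Powers of d = -A^2 - A^-2: d^2 = A^4 + 2 + A^-4; d^3 = -A^6 - 3*A^2 - 3*A^-2 - A^-6; d^4 = A^8 + 4*A^4 + 6 + 4*A^-4 + A^-8.
  A^6 * (d^3) = -A^12 - 3*A^8 - 3*A^4 - 1
  A^4 * (6*d^2) = 6*A^8 + 12*A^4 + 6
  A^2 * (12*d + 3*d^3) = -3*A^8 - 21*A^4 - 21 - 3*A^-4
  A^0 * (9 + 10*d^2 + d^4) = A^8 + 14*A^4 + 35 + 14*A^-4 + A^-8
  A^-2 * (12*d + 3*d^3) = -3*A^4 - 21 - 21*A^-4 - 3*A^-8
  A^-4 * (2 + 4*d^2) = 4 + 10*A^-4 + 4*A^-8
  A^-6 * (d) = -A^-4 - A^-8
Summing the groups: <K> = -A^12 + A^8 - A^4 + 2 - A^-4 + A^-8
Normalise by the writhe: (-A^3)^(-w) = (-A^3)^(4) = A^12, so f(A) = A^12 * <K> = -A^24 + A^20 - A^16 + 2*A^12 - A^8 + A^4.
Substitute A = t^(-1/4), i.e. A^e → t^(-e/4): V(t) = t^-1 - t^-2 + 2*t^-3 - t^-4 + t^-5 - t^-6

Answer: t^-1 - t^-2 + 2*t^-3 - t^-4 + t^-5 - t^-6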